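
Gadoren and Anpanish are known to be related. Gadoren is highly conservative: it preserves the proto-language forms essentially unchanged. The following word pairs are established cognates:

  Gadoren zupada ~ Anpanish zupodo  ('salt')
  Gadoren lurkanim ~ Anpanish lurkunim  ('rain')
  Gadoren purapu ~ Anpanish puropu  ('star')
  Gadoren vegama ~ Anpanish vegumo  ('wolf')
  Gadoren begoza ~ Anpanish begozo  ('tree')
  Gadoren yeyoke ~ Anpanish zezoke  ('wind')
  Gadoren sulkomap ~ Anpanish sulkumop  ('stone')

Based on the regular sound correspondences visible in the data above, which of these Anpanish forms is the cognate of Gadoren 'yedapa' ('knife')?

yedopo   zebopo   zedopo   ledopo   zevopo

yeyoke ~ zezoke — Gadoren y corresponds to Anpanish z word-initially before a front vowel.
purapu ~ puropu, sulkomap ~ sulkumop — Gadoren a corresponds to Anpanish o after a consonant, before a labial obstruent.
zupada ~ zupodo, vegama ~ vegumo — Gadoren a corresponds to Anpanish o word-finally.
Applying these to Gadoren 'yedapa':
  yedapa → zedapa   (y→z word-initially before a front vowel)
  zedapa → zedopa   (a→o after a consonant, before a labial obstruent)
  zedopa → zedopo   (a→o word-finally)
So the Anpanish cognate is 'zedopo'.

zedopo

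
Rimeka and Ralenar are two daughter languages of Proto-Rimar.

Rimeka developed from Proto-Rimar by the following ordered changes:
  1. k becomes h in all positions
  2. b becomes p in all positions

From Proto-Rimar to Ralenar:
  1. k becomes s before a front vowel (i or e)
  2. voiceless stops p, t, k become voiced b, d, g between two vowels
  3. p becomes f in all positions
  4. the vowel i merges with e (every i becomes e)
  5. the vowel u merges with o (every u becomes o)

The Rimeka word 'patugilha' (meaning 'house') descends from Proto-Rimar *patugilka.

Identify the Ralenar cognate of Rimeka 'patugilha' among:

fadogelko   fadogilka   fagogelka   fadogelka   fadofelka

fadogelka

Ralenar: start from *patugilka.
  rule 1: no change — patugilka
  rule 2 (intervocalic voicing): patugilka → padugilka
  rule 3 (unconditioned shift): padugilka → fadugilka
  rule 4 (vowel merger): fadugilka → fadugelka
  rule 5 (vowel merger): fadugelka → fadogelka
  ⇒ Ralenar fadogelka
The other candidates each miss or misapply at least one Ralenar change.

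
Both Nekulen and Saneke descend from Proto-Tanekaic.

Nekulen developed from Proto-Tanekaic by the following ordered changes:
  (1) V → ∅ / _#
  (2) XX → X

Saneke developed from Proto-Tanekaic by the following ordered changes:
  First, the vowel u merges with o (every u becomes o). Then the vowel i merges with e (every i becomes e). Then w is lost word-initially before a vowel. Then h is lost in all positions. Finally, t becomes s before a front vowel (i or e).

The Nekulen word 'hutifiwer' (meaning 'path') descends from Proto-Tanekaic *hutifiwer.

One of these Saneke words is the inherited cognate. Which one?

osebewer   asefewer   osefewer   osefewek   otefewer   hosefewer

osefewer

Saneke: *hutifiwer > hotifiwer > hotefewer > otefewer > osefewer  (by vowel merger, vowel merger, h-loss, palatalisation)
Among the options, 'osefewer' alone shows every Saneke change applied in order.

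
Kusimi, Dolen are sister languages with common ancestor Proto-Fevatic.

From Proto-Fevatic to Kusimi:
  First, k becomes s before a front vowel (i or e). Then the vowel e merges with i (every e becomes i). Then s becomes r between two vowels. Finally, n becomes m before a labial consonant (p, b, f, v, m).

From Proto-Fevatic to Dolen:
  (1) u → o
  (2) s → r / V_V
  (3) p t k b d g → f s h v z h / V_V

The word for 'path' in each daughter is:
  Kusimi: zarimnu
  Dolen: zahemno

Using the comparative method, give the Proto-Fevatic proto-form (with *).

*zakemnu

Position 3: Kusimi has r, Dolen has h. Taking the neighbouring segments as reconstructed: Kusimi r could go back to *k or *s or *r; Dolen h could go back to *k or *g or *h — the one source consistent with every daughter is *k.
Position 4: Kusimi has i, Dolen has e. Dolen preserves e here (none of its changes turn any other segment into e), so the proto-segment is *e.
Continuing position by position gives *zakemnu; check it forward:
Kusimi: *zakemnu
  zakemnu → zasemnu   [palatalisation]
  zasemnu → zasimnu   [vowel merger]
  zasimnu → zarimnu   [rhotacism]
  zarimnu (rule 4 does not apply)
  giving Kusimi zarimnu.
Dolen: start from *zakemnu.
  rule 1 (vowel merger): zakemnu → zakemno
  rule 2: no change — zakemno
  rule 3 (intervocalic lenition): zakemno → zahemno
  ⇒ Dolen zahemno
Only *zakemnu yields all of Kusimi zarimnu, Dolen zahemno.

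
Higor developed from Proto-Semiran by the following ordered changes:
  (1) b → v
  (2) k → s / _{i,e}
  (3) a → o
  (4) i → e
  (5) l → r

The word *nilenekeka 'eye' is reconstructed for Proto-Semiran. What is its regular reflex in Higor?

Higor: *nilenekeka
  nilenekeka (rule 1 does not apply)
  nilenekeka → nileneseka   [palatalisation]
  nileneseka → nileneseko   [vowel merger]
  nileneseko → neleneseko   [vowel merger]
  neleneseko → nereneseko   [unconditioned shift]
  giving Higor nereneseko.

nereneseko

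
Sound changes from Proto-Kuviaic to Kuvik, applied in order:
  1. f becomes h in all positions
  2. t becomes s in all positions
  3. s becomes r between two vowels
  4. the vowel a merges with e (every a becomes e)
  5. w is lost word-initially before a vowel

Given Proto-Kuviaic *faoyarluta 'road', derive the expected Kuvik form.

Kuvik: start from *faoyarluta.
  rule 1 (unconditioned shift): faoyarluta → haoyarluta
  rule 2 (unconditioned shift): haoyarluta → haoyarlusa
  rule 3 (rhotacism): haoyarlusa → haoyarlura
  rule 4 (vowel merger): haoyarlura → heoyerlure
  rule 5: no change — heoyerlure
  ⇒ Kuvik heoyerlure

heoyerlure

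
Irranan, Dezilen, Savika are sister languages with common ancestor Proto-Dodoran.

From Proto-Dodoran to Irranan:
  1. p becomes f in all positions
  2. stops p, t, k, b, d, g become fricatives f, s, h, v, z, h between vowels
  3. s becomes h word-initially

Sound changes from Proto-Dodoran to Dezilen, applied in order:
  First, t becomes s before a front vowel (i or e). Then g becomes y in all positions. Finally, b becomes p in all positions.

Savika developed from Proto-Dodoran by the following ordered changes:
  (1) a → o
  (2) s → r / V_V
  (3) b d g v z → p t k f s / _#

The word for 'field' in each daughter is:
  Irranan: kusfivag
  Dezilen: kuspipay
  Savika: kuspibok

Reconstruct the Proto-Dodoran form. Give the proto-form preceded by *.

Position 4: Irranan has f, Dezilen has p, Savika has p. Taking the neighbouring segments as reconstructed: Irranan f could go back to *p or *f; Dezilen p could go back to *p or *b; Savika p can only go back to *p — the one source consistent with every daughter is *p.
Position 6: Irranan has v, Dezilen has p, Savika has b. Savika preserves b here (none of its changes turn any other segment into b), so the proto-segment is *b.
Verify the candidate proto-form against each daughter:
Irranan: *kuspibag > kusfibag > kusfivag  (by unconditioned shift, intervocalic lenition)
Dezilen: *kuspibag
  kuspibag (rule 1 does not apply)
  kuspibag → kuspibay   [unconditioned shift]
  kuspibay → kuspipay   [unconditioned shift]
  giving Dezilen kuspipay.
Savika: *kuspibag
  kuspibag → kuspibog   [vowel merger]
  kuspibog (rule 2 does not apply)
  kuspibog → kuspibok   [final devoicing]
  giving Savika kuspibok.
*kuspibag is the unique common source.

*kuspibag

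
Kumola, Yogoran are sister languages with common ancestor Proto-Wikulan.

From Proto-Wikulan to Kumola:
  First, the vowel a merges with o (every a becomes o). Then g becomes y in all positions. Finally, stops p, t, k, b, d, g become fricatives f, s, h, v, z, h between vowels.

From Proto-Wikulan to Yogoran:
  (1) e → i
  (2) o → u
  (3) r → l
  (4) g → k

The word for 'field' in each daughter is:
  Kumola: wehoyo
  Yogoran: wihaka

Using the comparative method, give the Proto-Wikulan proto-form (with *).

Position 4: Kumola has o, Yogoran has a. Yogoran preserves a here (none of its changes turn any other segment into a), so the proto-segment is *a.
Position 6: Kumola has o, Yogoran has a. Yogoran preserves a here (none of its changes turn any other segment into a), so the proto-segment is *a.
Continuing position by position gives *wehaga; check it forward:
Kumola: *wehaga
  wehaga → wehogo   [vowel merger]
  wehogo → wehoyo   [unconditioned shift]
  wehoyo (rule 3 does not apply)
  giving Kumola wehoyo.
Yogoran: *wehaga
  wehaga → wihaga   [vowel merger]
  wihaga (rule 2 does not apply)
  wihaga (rule 3 does not apply)
  wihaga → wihaka   [unconditioned shift]
  giving Yogoran wihaka.
No other proto-form is consistent with every reflex, so the reconstruction is *wehaga.

*wehaga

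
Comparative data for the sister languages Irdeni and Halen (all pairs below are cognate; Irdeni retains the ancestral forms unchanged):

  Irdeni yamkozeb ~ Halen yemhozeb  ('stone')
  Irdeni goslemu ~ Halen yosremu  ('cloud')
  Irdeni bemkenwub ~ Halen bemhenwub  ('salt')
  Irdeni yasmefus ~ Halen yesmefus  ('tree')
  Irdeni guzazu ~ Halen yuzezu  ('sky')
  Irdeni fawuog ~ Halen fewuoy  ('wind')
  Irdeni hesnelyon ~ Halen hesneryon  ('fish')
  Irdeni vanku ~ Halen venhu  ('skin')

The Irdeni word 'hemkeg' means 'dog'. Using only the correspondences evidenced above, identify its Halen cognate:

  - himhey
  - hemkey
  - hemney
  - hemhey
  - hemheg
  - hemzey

hemhey

bemkenwub ~ bemhenwub — Irdeni k corresponds to Halen h after a consonant, before a front vowel.
fawuog ~ fewuoy — Irdeni g corresponds to Halen y word-finally.
Applying these to Irdeni 'hemkeg':
  hemkeg → hemheg   (k→h after a consonant, before a front vowel)
  hemheg → hemhey   (g→y word-finally)
So the Halen cognate is 'hemhey'.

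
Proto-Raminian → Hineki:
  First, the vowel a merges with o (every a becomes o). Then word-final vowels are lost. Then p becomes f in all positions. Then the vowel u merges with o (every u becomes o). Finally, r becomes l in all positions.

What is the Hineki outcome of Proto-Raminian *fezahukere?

fezohokel

Hineki: *fezahukere > fezohukere > fezohuker > fezohoker > fezohokel  (by vowel merger, apocope, vowel merger, unconditioned shift)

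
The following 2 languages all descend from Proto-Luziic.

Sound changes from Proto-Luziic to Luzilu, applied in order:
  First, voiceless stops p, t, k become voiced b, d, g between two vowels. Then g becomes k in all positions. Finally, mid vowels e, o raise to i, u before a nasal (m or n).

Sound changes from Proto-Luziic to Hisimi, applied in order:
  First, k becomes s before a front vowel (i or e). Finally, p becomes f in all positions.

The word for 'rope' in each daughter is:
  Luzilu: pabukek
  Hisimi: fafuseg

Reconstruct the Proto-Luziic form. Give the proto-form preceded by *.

Position 7: Luzilu has k, Hisimi has g. Hisimi preserves g here (none of its changes turn any other segment into g), so the proto-segment is *g.
Position 1: Luzilu has p, Hisimi has f. Luzilu preserves p here (none of its changes turn any other segment into p), so the proto-segment is *p.
Position 5: Luzilu has k, Hisimi has s. Taking the neighbouring segments as reconstructed: Luzilu k could go back to *k or *g; Hisimi s could go back to *k or *s — the one source consistent with every daughter is *k.
Verify the candidate proto-form against each daughter:
Luzilu: start from *papukeg.
  rule 1 (intervocalic voicing): papukeg → pabugeg
  rule 2 (unconditioned shift): pabugeg → pabukek
  rule 3: no change — pabukek
  ⇒ Luzilu pabukek
Hisimi: start from *papukeg.
  rule 1 (palatalisation): papukeg → papuseg
  rule 2 (unconditioned shift): papuseg → fafuseg
  ⇒ Hisimi fafuseg
Only *papukeg yields all of Luzilu pabukek, Hisimi fafuseg.

*papukeg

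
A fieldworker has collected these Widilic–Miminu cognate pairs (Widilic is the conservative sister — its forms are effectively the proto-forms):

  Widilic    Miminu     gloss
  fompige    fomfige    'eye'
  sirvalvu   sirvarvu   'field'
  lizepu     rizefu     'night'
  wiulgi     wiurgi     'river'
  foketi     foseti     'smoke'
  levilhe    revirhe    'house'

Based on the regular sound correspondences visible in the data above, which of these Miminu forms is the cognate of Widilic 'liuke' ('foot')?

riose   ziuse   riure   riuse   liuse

riuse

lizepu ~ rizefu — Widilic l corresponds to Miminu r word-initially before a front vowel.
foketi ~ foseti — Widilic k corresponds to Miminu s between vowels (before a front vowel).
Applying these to Widilic 'liuke':
  liuke → riuke   (l→r word-initially before a front vowel)
  riuke → riuse   (k→s between vowels (before a front vowel))
So the Miminu cognate is 'riuse'.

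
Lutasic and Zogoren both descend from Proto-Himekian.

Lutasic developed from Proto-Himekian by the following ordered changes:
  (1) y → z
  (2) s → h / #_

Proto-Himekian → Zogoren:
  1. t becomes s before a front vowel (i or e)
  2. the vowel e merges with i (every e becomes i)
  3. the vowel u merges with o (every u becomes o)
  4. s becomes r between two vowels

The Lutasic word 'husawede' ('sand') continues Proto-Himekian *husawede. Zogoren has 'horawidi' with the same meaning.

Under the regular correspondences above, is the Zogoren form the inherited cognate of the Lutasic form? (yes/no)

yes

Derive the expected Zogoren reflex of *husawede:
Zogoren: start from *husawede.
  rule 1: no change — husawede
  rule 2 (vowel merger): husawede → husawidi
  rule 3 (vowel merger): husawidi → hosawidi
  rule 4 (rhotacism): hosawidi → horawidi
  ⇒ Zogoren horawidi
Zogoren 'horawidi' matches the regular reflex exactly, so the pair is cognate.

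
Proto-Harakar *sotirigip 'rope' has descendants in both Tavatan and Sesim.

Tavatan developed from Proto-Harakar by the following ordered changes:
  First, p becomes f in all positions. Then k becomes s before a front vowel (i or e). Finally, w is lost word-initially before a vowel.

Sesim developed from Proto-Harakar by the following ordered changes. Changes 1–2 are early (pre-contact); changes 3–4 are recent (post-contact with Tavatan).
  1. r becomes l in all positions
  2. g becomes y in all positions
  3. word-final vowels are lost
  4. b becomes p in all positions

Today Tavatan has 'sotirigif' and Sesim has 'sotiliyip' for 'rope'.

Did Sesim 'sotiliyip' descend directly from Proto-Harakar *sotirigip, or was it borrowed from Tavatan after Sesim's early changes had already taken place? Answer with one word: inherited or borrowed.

If inherited, *sotirigip would pass through all of Sesim's changes:
Sesim: *sotirigip
  sotirigip → sotiligip   [unconditioned shift]
  sotiligip → sotiliyip   [unconditioned shift]
  sotiliyip (rule 3 does not apply)
  sotiliyip (rule 4 does not apply)
  giving Sesim sotiliyip.
If borrowed from Tavatan 'sotirigif' after the early changes, it would undergo only the recent ones:
  rule 3 (apocope): no change (sotirigif)
  rule 4 (unconditioned shift): no change (sotirigif)
  ⇒ as a loan: sotirigif
Sesim 'sotiliyip' matches the inherited outcome exactly, so it is an inherited cognate, not a loan.

inherited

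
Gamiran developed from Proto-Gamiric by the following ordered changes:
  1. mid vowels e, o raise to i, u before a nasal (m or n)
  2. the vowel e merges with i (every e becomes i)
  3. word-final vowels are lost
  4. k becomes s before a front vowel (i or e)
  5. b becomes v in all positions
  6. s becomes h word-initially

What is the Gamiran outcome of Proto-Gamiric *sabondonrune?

havundunrun

Gamiran: start from *sabondonrune.
  rule 1 (pre-nasal raising): sabondonrune → sabundunrune
  rule 2 (vowel merger): sabundunrune → sabundunruni
  rule 3 (apocope): sabundunruni → sabundunrun
  rule 4: no change — sabundunrun
  rule 5 (unconditioned shift): sabundunrun → savundunrun
  rule 6 (debuccalisation): savundunrun → havundunrun
  ⇒ Gamiran havundunrun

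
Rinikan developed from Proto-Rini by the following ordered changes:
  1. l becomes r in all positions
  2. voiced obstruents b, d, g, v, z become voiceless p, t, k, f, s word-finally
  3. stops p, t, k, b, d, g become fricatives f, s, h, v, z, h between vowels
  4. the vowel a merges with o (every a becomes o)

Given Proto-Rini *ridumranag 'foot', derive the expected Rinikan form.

rizumronok

Rinikan: *ridumranag
  ridumranag (rule 1 does not apply)
  ridumranag → ridumranak   [final devoicing]
  ridumranak → rizumranak   [intervocalic lenition]
  rizumranak → rizumronok   [vowel merger]
  giving Rinikan rizumronok.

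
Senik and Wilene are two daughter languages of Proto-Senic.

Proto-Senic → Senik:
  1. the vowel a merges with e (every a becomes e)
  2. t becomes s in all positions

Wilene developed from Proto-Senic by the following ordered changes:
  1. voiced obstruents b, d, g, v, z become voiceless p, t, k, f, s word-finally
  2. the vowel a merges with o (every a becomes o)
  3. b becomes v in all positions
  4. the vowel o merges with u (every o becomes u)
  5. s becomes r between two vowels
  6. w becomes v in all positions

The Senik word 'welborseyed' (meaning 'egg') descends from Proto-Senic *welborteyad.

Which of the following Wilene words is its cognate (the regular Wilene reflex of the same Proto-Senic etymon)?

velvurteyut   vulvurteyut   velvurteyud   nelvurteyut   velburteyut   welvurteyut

Wilene: *welborteyad
  welborteyad → welborteyat   [final devoicing]
  welborteyat → welborteyot   [vowel merger]
  welborteyot → welvorteyot   [unconditioned shift]
  welvorteyot → welvurteyut   [vowel merger]
  welvurteyut (rule 5 does not apply)
  welvurteyut → velvurteyut   [unconditioned shift]
  giving Wilene velvurteyut.

velvurteyut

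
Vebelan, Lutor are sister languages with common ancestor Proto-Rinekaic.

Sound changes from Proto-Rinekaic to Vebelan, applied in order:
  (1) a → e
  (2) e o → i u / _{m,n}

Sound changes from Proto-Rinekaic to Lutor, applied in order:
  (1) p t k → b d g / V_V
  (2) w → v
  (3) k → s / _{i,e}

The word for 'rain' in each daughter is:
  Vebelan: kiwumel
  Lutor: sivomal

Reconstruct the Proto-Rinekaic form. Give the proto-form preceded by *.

Position 3: Vebelan has w, Lutor has v. Vebelan preserves w here (none of its changes turn any other segment into w), so the proto-segment is *w.
Position 6: Vebelan has e, Lutor has a. Lutor preserves a here (none of its changes turn any other segment into a), so the proto-segment is *a.
Position 4: Vebelan has u, Lutor has o. Lutor preserves o here (none of its changes turn any other segment into o), so the proto-segment is *o.
Verify the candidate proto-form against each daughter:
Vebelan: *kiwomal
  kiwomal → kiwomel   [vowel merger]
  kiwomel → kiwumel   [pre-nasal raising]
  giving Vebelan kiwumel.
Lutor: *kiwomal
  kiwomal (rule 1 does not apply)
  kiwomal → kivomal   [unconditioned shift]
  kivomal → sivomal   [palatalisation]
  giving Lutor sivomal.
No other proto-form is consistent with every reflex, so the reconstruction is *kiwomal.

*kiwomal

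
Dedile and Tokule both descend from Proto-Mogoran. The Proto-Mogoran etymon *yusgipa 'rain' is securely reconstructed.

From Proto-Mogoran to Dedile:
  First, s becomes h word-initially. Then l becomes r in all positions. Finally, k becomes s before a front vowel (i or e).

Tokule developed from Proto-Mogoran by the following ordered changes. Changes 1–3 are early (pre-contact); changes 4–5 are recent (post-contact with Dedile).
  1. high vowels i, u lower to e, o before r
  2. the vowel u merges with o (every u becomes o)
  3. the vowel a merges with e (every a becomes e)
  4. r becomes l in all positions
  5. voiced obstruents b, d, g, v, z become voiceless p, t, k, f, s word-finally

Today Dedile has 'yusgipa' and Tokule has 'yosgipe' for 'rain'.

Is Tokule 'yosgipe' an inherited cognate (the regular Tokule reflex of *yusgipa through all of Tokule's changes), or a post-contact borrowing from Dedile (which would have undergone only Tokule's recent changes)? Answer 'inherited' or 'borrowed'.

If inherited, *yusgipa would pass through all of Tokule's changes:
Tokule: start from *yusgipa.
  rule 1: no change — yusgipa
  rule 2 (vowel merger): yusgipa → yosgipa
  rule 3 (vowel merger): yosgipa → yosgipe
  rule 4: no change — yosgipe
  rule 5: no change — yosgipe
  ⇒ Tokule yosgipe
If borrowed from Dedile 'yusgipa' after the early changes, it would undergo only the recent ones:
  rule 4 (unconditioned shift): no change (yusgipa)
  rule 5 (final devoicing): no change (yusgipa)
  ⇒ as a loan: yusgipa
Tokule 'yosgipe' matches the inherited outcome exactly, so it is an inherited cognate, not a loan.

inherited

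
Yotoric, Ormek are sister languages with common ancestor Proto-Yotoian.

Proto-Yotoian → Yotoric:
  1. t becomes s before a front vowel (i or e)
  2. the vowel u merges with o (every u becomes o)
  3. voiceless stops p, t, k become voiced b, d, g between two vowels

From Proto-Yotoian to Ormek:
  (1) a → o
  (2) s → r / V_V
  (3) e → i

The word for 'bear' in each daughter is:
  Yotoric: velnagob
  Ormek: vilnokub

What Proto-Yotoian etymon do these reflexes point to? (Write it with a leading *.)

Position 6: Yotoric has g, Ormek has k. Ormek preserves k here (none of its changes turn any other segment into k), so the proto-segment is *k.
Position 2: Yotoric has e, Ormek has i. Yotoric preserves e here (none of its changes turn any other segment into e), so the proto-segment is *e.
Verify the candidate proto-form against each daughter:
Yotoric: start from *velnakub.
  rule 1: no change — velnakub
  rule 2 (vowel merger): velnakub → velnakob
  rule 3 (intervocalic voicing): velnakob → velnagob
  ⇒ Yotoric velnagob
Ormek: *velnakub > velnokub > vilnokub  (by vowel merger, vowel merger)
*velnakub is the unique common source.

*velnakub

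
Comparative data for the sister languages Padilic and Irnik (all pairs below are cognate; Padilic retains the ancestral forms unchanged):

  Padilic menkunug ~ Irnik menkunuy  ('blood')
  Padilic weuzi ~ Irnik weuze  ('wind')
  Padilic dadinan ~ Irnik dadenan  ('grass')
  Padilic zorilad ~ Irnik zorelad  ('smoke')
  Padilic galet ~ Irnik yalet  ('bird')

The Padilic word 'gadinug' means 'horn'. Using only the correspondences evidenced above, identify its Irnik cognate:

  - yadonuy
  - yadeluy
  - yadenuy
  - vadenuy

yadenuy

galet ~ yalet — Padilic g corresponds to Irnik y word-initially before a back vowel.
dadinan ~ dadenan — Padilic i corresponds to Irnik e after a consonant, before a nasal.
menkunug ~ menkunuy — Padilic g corresponds to Irnik y word-finally.
Applying these to Padilic 'gadinug':
  gadinug → yadinug   (g→y word-initially before a back vowel)
  yadinug → yadenug   (i→e after a consonant, before a nasal)
  yadenug → yadenuy   (g→y word-finally)
So the Irnik cognate is 'yadenuy'.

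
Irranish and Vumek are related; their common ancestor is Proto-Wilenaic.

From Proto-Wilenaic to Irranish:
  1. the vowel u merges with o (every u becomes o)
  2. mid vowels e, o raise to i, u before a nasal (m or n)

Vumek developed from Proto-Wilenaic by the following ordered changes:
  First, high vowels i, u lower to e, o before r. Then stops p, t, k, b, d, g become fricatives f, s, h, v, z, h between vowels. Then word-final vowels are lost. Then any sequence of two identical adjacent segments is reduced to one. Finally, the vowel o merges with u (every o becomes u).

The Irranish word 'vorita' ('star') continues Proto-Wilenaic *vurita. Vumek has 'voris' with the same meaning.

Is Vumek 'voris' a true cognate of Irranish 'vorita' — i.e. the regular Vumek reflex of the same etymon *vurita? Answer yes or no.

Derive the expected Vumek reflex of *vurita:
Vumek: start from *vurita.
  rule 1 (pre-rhotic lowering): vurita → vorita
  rule 2 (intervocalic lenition): vorita → vorisa
  rule 3 (apocope): vorisa → voris
  rule 4: no change — voris
  rule 5 (vowel merger): voris → vuris
  ⇒ Vumek vuris
The regular Vumek reflex would be 'vuris', but the attested form is 'voris'. The correspondence is irregular, so they are not cognates (the Vumek form has a different source).

no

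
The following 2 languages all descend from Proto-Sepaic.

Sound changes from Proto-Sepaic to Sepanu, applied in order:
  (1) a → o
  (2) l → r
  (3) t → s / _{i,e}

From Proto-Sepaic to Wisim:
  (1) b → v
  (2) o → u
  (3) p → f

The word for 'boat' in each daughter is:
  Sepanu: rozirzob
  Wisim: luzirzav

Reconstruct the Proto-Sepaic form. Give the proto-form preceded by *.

*lozirzab

Position 8: Sepanu has b, Wisim has v. Sepanu preserves b here (none of its changes turn any other segment into b), so the proto-segment is *b.
Position 1: Sepanu has r, Wisim has l. Wisim preserves l here (none of its changes turn any other segment into l), so the proto-segment is *l.
Continuing position by position gives *lozirzab; check it forward:
Sepanu: *lozirzab
  lozirzab → lozirzob   [vowel merger]
  lozirzob → rozirzob   [unconditioned shift]
  rozirzob (rule 3 does not apply)
  giving Sepanu rozirzob.
Wisim: *lozirzab > lozirzav > luzirzav  (by unconditioned shift, vowel merger)
Only *lozirzab yields all of Sepanu rozirzob, Wisim luzirzav.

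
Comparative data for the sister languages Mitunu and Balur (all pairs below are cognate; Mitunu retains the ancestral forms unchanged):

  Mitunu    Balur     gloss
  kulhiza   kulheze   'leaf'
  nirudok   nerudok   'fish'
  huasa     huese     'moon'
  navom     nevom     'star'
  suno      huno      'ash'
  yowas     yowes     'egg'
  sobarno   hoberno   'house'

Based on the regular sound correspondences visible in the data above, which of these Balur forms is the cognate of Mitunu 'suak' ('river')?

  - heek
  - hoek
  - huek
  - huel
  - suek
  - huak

suno ~ huno — Mitunu s corresponds to Balur h word-initially before a back vowel.
huasa ~ huese — Mitunu a corresponds to Balur e after a vowel, before a consonant other than r, m, n, p, b, f, v.
Applying these to Mitunu 'suak':
  suak → huak   (s→h word-initially before a back vowel)
  huak → huek   (a→e after a vowel, before a consonant other than r, m, n, p, b, f, v)
So the Balur cognate is 'huek'.

huek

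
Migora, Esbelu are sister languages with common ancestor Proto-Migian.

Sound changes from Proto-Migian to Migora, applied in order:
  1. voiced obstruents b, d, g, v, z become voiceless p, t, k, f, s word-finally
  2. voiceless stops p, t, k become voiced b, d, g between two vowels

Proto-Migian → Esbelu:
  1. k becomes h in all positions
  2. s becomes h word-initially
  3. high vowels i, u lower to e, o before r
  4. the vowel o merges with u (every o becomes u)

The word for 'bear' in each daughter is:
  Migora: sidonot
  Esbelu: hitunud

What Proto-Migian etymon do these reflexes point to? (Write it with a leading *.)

*sitonod

Position 3: Migora has d, Esbelu has t. Esbelu preserves t here (none of its changes turn any other segment into t), so the proto-segment is *t.
Position 6: Migora has o, Esbelu has u. Migora preserves o here (none of its changes turn any other segment into o), so the proto-segment is *o.
This points to *sitonod. Verify forward in each daughter:
Migora: *sitonod > sitonot > sidonot  (by final devoicing, intervocalic voicing)
Esbelu: start from *sitonod.
  rule 1: no change — sitonod
  rule 2 (debuccalisation): sitonod → hitonod
  rule 3: no change — hitonod
  rule 4 (vowel merger): hitonod → hitunud
  ⇒ Esbelu hitunud
No other proto-form is consistent with every reflex, so the reconstruction is *sitonod.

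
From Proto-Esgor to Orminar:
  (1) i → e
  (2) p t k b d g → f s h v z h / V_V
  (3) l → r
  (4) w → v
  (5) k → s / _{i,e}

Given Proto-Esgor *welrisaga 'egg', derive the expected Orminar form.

Orminar: *welrisaga
  welrisaga → welresaga   [vowel merger]
  welresaga → welresaha   [intervocalic lenition]
  welresaha → werresaha   [unconditioned shift]
  werresaha → verresaha   [unconditioned shift]
  verresaha (rule 5 does not apply)
  giving Orminar verresaha.

verresaha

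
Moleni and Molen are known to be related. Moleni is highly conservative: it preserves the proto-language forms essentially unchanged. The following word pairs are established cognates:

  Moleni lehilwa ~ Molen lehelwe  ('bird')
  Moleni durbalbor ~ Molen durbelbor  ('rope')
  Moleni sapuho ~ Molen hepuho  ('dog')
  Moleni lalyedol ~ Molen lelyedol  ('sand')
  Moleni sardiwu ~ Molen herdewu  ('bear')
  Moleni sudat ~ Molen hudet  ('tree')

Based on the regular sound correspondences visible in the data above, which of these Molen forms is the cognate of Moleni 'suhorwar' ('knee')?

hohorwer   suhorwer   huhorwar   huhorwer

huhorwer

sudat ~ hudet — Moleni s corresponds to Molen h word-initially before a back vowel.
sardiwu ~ herdewu — Moleni a corresponds to Molen e after a consonant, before r.
Applying these to Moleni 'suhorwar':
  suhorwar → huhorwar   (s→h word-initially before a back vowel)
  huhorwar → huhorwer   (a→e after a consonant, before r)
So the Molen cognate is 'huhorwer'.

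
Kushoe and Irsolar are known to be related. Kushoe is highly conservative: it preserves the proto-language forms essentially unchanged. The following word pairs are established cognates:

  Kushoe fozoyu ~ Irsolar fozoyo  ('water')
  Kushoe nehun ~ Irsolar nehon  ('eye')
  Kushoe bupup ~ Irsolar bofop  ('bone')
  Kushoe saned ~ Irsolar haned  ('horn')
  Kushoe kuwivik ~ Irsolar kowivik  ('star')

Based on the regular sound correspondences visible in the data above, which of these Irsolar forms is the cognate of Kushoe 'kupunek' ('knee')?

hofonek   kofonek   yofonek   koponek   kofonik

kofonek

bupup ~ bofop — Kushoe u corresponds to Irsolar o after a consonant, before a labial obstruent.
bupup ~ bofop — Kushoe p corresponds to Irsolar f between vowels (before a back vowel).
nehun ~ nehon — Kushoe u corresponds to Irsolar o after a consonant, before a nasal.
Applying these to Kushoe 'kupunek':
  kupunek → kopunek   (u→o after a consonant, before a labial obstruent)
  kopunek → kofunek   (p→f between vowels (before a back vowel))
  kofunek → kofonek   (u→o after a consonant, before a nasal)
So the Irsolar cognate is 'kofonek'.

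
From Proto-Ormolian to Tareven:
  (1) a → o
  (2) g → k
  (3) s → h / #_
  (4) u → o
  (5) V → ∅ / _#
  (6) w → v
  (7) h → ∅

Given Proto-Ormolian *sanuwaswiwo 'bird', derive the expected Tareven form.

onovosviv

Tareven: start from *sanuwaswiwo.
  rule 1 (vowel merger): sanuwaswiwo → sonuwoswiwo
  rule 2: no change — sonuwoswiwo
  rule 3 (debuccalisation): sonuwoswiwo → honuwoswiwo
  rule 4 (vowel merger): honuwoswiwo → honowoswiwo
  rule 5 (apocope): honowoswiwo → honowoswiw
  rule 6 (unconditioned shift): honowoswiw → honovosviv
  rule 7 (h-loss): honovosviv → onovosviv
  ⇒ Tareven onovosviv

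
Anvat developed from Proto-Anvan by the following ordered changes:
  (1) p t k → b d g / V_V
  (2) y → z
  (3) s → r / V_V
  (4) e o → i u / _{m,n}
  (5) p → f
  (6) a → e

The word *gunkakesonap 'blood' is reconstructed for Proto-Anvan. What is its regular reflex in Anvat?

gunkegerunef

Anvat: *gunkakesonap > gunkagesonap > gunkageronap > gunkagerunap > gunkagerunaf > gunkegerunef  (by intervocalic voicing, rhotacism, pre-nasal raising, unconditioned shift, vowel merger)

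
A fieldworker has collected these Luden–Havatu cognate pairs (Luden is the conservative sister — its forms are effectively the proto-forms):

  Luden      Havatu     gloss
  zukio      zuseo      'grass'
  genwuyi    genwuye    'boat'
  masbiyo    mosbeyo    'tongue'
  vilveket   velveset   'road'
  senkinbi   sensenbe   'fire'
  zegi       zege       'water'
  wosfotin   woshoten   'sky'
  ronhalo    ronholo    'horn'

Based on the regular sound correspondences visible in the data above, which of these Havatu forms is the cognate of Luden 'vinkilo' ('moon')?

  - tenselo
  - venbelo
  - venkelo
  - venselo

venselo

senkinbi ~ sensenbe, wosfotin ~ woshoten — Luden i corresponds to Havatu e after a consonant, before a nasal.
senkinbi ~ sensenbe — Luden k corresponds to Havatu s after a consonant, before a front vowel.
masbiyo ~ mosbeyo, vilveket ~ velveset — Luden i corresponds to Havatu e after a consonant, before a consonant other than r, m, n, p, b, f, v.
Applying these to Luden 'vinkilo':
  vinkilo → venkilo   (i→e after a consonant, before a nasal)
  venkilo → vensilo   (k→s after a consonant, before a front vowel)
  vensilo → venselo   (i→e after a consonant, before a consonant other than r, m, n, p, b, f, v)
So the Havatu cognate is 'venselo'.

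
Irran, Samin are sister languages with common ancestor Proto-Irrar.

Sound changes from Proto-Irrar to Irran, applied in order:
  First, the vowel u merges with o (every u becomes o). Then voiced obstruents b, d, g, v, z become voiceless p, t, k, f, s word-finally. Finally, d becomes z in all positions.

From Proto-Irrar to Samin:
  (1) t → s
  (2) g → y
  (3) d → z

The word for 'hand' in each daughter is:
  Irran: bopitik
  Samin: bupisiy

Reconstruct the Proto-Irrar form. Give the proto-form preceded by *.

*bupitig

Position 2: Irran has o, Samin has u. Samin preserves u here (none of its changes turn any other segment into u), so the proto-segment is *u.
Position 7: Irran has k, Samin has y. Taking the neighbouring segments as reconstructed: Irran k could go back to *k or *g; Samin y could go back to *g or *y — the one source consistent with every daughter is *g.
Position 5: Irran has t, Samin has s. Taking the neighbouring segments as reconstructed: Irran t can only go back to *t; Samin s could go back to *t or *s — the one source consistent with every daughter is *t.
The remaining positions agree across the daughters. Check the candidate against every language:
Irran: *bupitig
  bupitig → bopitig   [vowel merger]
  bopitig → bopitik   [final devoicing]
  bopitik (rule 3 does not apply)
  giving Irran bopitik.
Samin: start from *bupitig.
  rule 1 (unconditioned shift): bupitig → bupisig
  rule 2 (unconditioned shift): bupisig → bupisiy
  rule 3: no change — bupisiy
  ⇒ Samin bupisiy
Only *bupitig yields all of Irran bopitik, Samin bupisiy.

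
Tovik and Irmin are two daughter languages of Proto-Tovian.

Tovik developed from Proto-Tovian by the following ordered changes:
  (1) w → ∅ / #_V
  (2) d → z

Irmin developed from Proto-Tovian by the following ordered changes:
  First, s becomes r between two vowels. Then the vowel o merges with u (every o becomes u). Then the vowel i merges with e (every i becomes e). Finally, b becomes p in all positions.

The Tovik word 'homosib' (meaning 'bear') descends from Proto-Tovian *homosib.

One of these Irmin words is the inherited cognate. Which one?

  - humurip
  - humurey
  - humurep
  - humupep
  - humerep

Irmin: start from *homosib.
  rule 1 (rhotacism): homosib → homorib
  rule 2 (vowel merger): homorib → humurib
  rule 3 (vowel merger): humurib → humureb
  rule 4 (unconditioned shift): humureb → humurep
  ⇒ Irmin humurep
The other candidates each miss or misapply at least one Irmin change.

humurep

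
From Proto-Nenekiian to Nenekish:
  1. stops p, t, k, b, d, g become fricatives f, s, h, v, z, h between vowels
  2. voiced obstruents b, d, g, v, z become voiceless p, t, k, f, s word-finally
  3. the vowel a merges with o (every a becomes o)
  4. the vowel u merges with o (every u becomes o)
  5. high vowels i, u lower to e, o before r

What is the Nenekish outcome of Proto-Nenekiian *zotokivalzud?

zosohivolzot

Nenekish: *zotokivalzud
  zotokivalzud → zosohivalzud   [intervocalic lenition]
  zosohivalzud → zosohivalzut   [final devoicing]
  zosohivalzut → zosohivolzut   [vowel merger]
  zosohivolzut → zosohivolzot   [vowel merger]
  zosohivolzot (rule 5 does not apply)
  giving Nenekish zosohivolzot.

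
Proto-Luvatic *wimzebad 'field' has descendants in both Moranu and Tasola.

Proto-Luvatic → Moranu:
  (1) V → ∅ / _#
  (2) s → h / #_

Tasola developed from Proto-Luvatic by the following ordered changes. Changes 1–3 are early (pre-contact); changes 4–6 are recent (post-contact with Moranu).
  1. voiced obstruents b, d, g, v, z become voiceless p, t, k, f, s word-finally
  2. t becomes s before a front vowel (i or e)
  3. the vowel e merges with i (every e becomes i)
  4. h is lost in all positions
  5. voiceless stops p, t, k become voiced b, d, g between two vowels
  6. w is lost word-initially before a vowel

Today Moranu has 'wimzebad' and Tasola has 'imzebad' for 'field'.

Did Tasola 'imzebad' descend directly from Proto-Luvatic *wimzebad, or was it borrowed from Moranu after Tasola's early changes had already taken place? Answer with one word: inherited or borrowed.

borrowed

If inherited, *wimzebad would pass through all of Tasola's changes:
Tasola: *wimzebad
  wimzebad → wimzebat   [final devoicing]
  wimzebat (rule 2 does not apply)
  wimzebat → wimzibat   [vowel merger]
  wimzibat (rule 4 does not apply)
  wimzibat (rule 5 does not apply)
  wimzibat → imzibat   [glide loss]
  giving Tasola imzibat.
If borrowed from Moranu 'wimzebad' after the early changes, it would undergo only the recent ones:
  rule 4 (h-loss): no change (wimzebad)
  rule 5 (intervocalic voicing): no change (wimzebad)
  rule 6 (glide loss): wimzebad → imzebad
  ⇒ as a loan: imzebad
Tasola 'imzebad' matches the loan outcome 'imzebad', not the inherited 'imzibat' — it skipped the early Tasola changes, so it was borrowed from Moranu.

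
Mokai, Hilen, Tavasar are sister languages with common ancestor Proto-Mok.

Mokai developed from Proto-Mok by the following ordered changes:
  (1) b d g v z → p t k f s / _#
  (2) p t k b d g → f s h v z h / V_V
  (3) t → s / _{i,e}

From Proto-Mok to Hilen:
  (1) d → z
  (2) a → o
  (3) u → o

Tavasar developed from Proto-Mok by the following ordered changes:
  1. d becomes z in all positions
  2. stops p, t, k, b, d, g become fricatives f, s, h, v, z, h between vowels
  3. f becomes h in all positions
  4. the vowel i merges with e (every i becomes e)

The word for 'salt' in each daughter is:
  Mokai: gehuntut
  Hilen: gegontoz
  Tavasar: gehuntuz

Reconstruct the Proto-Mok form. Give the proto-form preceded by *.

Position 8: Mokai has t, Hilen has z, Tavasar has z. Taking the neighbouring segments as reconstructed: Mokai t could go back to *t or *d; Hilen z could go back to *d or *z; Tavasar z could go back to *d or *z — the one source consistent with every daughter is *d.
Position 4: Mokai has u, Hilen has o, Tavasar has u. Mokai preserves u here (none of its changes turn any other segment into u), so the proto-segment is *u.
Continuing position by position gives *geguntud; check it forward:
Mokai: start from *geguntud.
  rule 1 (final devoicing): geguntud → geguntut
  rule 2 (intervocalic lenition): geguntut → gehuntut
  rule 3: no change — gehuntut
  ⇒ Mokai gehuntut
Hilen: start from *geguntud.
  rule 1 (unconditioned shift): geguntud → geguntuz
  rule 2: no change — geguntuz
  rule 3 (vowel merger): geguntuz → gegontoz
  ⇒ Hilen gegontoz
Tavasar: start from *geguntud.
  rule 1 (unconditioned shift): geguntud → geguntuz
  rule 2 (intervocalic lenition): geguntuz → gehuntuz
  rule 3: no change — gehuntuz
  rule 4: no change — gehuntuz
  ⇒ Tavasar gehuntuz
*geguntud is the unique common source.

*geguntud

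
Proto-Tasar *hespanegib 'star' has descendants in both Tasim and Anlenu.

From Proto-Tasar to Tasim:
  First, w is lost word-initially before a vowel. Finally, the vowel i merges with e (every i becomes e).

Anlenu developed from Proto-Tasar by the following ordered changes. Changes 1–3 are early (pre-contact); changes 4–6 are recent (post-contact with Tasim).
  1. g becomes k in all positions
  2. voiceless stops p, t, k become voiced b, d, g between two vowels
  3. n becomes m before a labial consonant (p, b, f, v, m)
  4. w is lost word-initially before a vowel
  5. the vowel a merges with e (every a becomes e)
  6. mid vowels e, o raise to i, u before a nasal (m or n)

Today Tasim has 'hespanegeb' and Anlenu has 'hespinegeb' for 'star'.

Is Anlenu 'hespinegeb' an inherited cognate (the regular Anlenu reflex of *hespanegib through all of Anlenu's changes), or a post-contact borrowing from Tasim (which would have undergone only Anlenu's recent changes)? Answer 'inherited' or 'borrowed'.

If inherited, *hespanegib would pass through all of Anlenu's changes:
Anlenu: *hespanegib > hespanekib > hespanegib > hespenegib > hespinegib  (by unconditioned shift, intervocalic voicing, vowel merger, pre-nasal raising)
If borrowed from Tasim 'hespanegeb' after the early changes, it would undergo only the recent ones:
  rule 4 (glide loss): no change (hespanegeb)
  rule 5 (vowel merger): hespanegeb → hespenegeb
  rule 6 (pre-nasal raising): hespenegeb → hespinegeb
  ⇒ as a loan: hespinegeb
Anlenu 'hespinegeb' matches the loan outcome 'hespinegeb', not the inherited 'hespinegib' — it skipped the early Anlenu changes, so it was borrowed from Tasim.

borrowed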